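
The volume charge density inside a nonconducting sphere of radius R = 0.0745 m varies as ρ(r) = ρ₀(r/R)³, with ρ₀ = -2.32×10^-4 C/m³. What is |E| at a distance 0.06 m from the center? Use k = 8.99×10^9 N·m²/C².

Use a concentric Gaussian sphere at r = 0.06 m (r < R).
Q_enc = ∫₀^r ρ(r')·4πr'² dr' = (4πρ₀/R³) ∫₀^r r'^5 dr' = 4πρ₀ r^6/(6·R³) = -5.483×10^-8 C.
Applying ∮E·dA = Q_enc/ε₀ with Φ = E(4πr²):
E = k|Q_enc|/r² = (8.99×10^9)(5.483×10^-8)/(0.06)² = 1.37×10^5 N/C.

E = 1.37e5 N/C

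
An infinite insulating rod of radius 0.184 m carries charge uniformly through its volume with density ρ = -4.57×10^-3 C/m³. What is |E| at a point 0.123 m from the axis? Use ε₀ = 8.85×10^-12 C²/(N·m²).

E ≈ 3.18e7 N/C

Choose a coaxial cylinder of radius r = 0.123 m (arbitrary length L) as the Gaussian surface (r < R).
Charge inside radius r per length L is ρ·πr²·L, so λ_enc = ρπr² = -2.172×10^-4 C/m.
By Gauss's law (flux through the curved wall only), E·2πrL = λ_enc L/ε₀.
E = |λ_enc|/(2πε₀r) = (2.172×10^-4)/(2π·8.85×10^-12·0.123) = 3.18e7 N/C.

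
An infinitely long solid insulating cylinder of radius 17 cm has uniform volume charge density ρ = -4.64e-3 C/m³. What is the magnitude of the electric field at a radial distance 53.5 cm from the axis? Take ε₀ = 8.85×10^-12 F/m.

By cylindrical symmetry E is radial; use a coaxial Gaussian cylinder of radius 53.5 cm and length L (r > 17 cm, full cross-section enclosed).
λ_enc = ρ·πR² = (-4.64×10^-3)π(0.17)² = -4.213e-4 C/m.
Applying ∮E·dA = Q_enc/ε₀ with the end caps contributing no flux:
E = |λ_enc|/(2πε₀r) = (4.213×10^-4)/(2π·8.85×10^-12·0.535) = 1.42×10^7 N/C.

1.42e7 N/C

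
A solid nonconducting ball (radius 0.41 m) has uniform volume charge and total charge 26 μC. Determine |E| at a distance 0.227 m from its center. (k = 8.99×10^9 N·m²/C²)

By spherical symmetry E is radial; choose a Gaussian sphere of radius r = 0.227 m (r < R).
Only the charge within r is enclosed: Q_enc = Q·(r/R)³ = (26 μC)·(0.227 m/0.41 m)³ = 4.413e-6 C.
Since E is radial and uniform over the Gaussian sphere, Φ = E·4πr² = Q_enc/ε₀.
E = k|Q_enc|/r² = (8.99×10^9)(4.413×10^-6)/(0.227)² = 7.70×10^5 N/C.

7.70e5 N/C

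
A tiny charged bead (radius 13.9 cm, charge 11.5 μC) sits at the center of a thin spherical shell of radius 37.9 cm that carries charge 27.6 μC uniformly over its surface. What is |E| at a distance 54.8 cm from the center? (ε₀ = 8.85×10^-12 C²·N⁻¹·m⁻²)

Use a concentric Gaussian sphere at r = 54.8 cm (r > 37.9 cm, enclosing both).
Q_enc = (11.5 μC) + (27.6 μC) = 3.91×10^-5 C.
Applying ∮E·dA = Q_enc/ε₀ with Φ = E(4πr²):
E = |Q_enc|/(4πε₀r²) = (3.91×10^-5)/(4π·8.85×10^-12·(0.548)²) = 1.17×10^6 N/C.

|E| ≈ 1.17×10^6 N/C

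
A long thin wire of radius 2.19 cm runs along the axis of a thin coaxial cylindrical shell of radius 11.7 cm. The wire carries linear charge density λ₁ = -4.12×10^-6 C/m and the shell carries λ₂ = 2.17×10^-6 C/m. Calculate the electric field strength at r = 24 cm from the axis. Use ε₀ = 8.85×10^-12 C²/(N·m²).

|E| ≈ 1.46×10^5 V/m

By cylindrical symmetry E is radial; use a coaxial Gaussian cylinder of radius 24 cm and length L (r > 11.7 cm, enclosing both).
λ_enc = λ₁ + λ₂ = (-4.12×10^-6) + (2.17e-6) = -1.95×10^-6 C/m.
Since E is radial and uniform over the curved surface, Φ = E·2πrL = Q_enc/ε₀ = λ_enc L/ε₀.
E = |λ_enc|/(2πε₀r) = (1.95×10^-6)/(2π·8.85×10^-12·0.24) = 1.46×10^5 N/C.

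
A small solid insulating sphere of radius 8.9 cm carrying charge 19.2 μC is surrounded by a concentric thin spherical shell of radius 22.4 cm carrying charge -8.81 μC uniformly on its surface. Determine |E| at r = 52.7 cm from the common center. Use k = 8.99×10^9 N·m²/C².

Symmetry ⇒ E = E(r) r̂. Gaussian sphere of radius r = 52.7 cm (r > 22.4 cm, enclosing both).
Q_enc = (19.2 μC) + (-8.81 μC) = 1.039×10^-5 C.
Applying ∮E·dA = Q_enc/ε₀ with Φ = E(4πr²):
E = k|Q_enc|/r² = (8.99×10^9)(1.039×10^-5)/(0.527)² = 3.36e5 N/C.

|E| ≈ 3.36e5 N/C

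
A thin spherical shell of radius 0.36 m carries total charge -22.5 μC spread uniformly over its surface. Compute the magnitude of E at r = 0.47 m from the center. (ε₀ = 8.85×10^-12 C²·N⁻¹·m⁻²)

Symmetry ⇒ E = E(r) r̂. Gaussian sphere of radius r = 0.47 m (r > 0.36 m).
The entire shell is enclosed: Q_enc = -2.25×10^-5 C.
By Gauss's law, ∮E·dA = E·4πr² = Q_enc/ε₀.
E = |Q_enc|/(4πε₀r²) = (2.25×10^-5)/(4π·8.85×10^-12·(0.47)²) = 9.16×10^5 N/C.

E ≈ 9.16e5 N/C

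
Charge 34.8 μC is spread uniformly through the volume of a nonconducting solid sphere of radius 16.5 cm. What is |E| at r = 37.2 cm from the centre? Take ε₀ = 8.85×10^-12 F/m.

2.26e6 V/m

Use a concentric Gaussian sphere at r = 37.2 cm (r > R, so the entire charge is enclosed).
Q_enc = 34.8 μC = 3.48×10^-5 C.
Gauss's law: E·4πr² = Q_enc/ε₀.
E = |Q_enc|/(4πε₀r²) = (3.48×10^-5)/(4π·8.85×10^-12·(0.372)²) = 2.26×10^6 N/C.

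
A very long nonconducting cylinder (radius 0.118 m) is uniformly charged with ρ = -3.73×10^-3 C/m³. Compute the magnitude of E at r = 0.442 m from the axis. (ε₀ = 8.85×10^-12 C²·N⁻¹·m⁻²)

|E| ≈ 6.64×10^6 N/C

Take a coaxial cylindrical Gaussian surface of radius r = 0.442 m and length L (r > 0.118 m, full cross-section enclosed).
λ_enc = ρ·πR² = (-3.73e-3)π(0.118)² = -1.632×10^-4 C/m.
Since E is radial and uniform over the curved surface, Φ = E·2πrL = Q_enc/ε₀ = λ_enc L/ε₀.
E = |λ_enc|/(2πε₀r) = (1.632×10^-4)/(2π·8.85×10^-12·0.442) = 6.64e6 N/C.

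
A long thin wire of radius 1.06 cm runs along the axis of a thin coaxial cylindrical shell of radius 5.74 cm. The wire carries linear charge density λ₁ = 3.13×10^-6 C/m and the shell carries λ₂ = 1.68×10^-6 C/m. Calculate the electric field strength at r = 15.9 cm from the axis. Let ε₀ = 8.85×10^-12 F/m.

5.44×10^5 N/C

Coaxial Gaussian cylinder, radius r = 15.9 cm, length L (r > 5.74 cm, enclosing both).
λ_enc = λ₁ + λ₂ = (3.13×10^-6) + (1.68e-6) = 4.81×10^-6 C/m.
Applying ∮E·dA = Q_enc/ε₀ with the end caps contributing no flux:
E = |λ_enc|/(2πε₀r) = (4.81×10^-6)/(2π·8.85×10^-12·0.159) = 5.44×10^5 N/C.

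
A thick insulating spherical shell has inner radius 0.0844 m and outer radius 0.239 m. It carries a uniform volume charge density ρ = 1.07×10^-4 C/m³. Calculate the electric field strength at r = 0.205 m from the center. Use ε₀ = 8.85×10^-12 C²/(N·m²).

By spherical symmetry E is radial; choose a Gaussian sphere of radius r = 0.205 m (within the shell material, 0.0844 m < r < 0.239 m).
Only the shell between 0.0844 m and r is enclosed: Q_enc = ρ·(4π/3)(r³ − a³) = (1.07×10^-4)·(4π/3)·((0.205)³ − (0.0844)³) = 3.592×10^-6 C.
Applying ∮E·dA = Q_enc/ε₀ with Φ = E(4πr²):
E = |Q_enc|/(4πε₀r²) = (3.592×10^-6)/(4π·8.85×10^-12·(0.205)²) = 7.69×10^5 N/C.

E = 7.69×10^5 V/m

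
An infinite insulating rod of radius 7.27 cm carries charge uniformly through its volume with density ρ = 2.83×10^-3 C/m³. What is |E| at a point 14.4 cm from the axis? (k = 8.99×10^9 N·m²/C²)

E ≈ 5.87×10^6 N/C

Coaxial Gaussian cylinder, radius r = 14.4 cm, length L (r > 7.27 cm, full cross-section enclosed).
λ_enc = ρ·πR² = (2.83×10^-3)π(0.0727)² = 4.699e-5 C/m.
Since E is radial and uniform over the curved surface, Φ = E·2πrL = Q_enc/ε₀ = λ_enc L/ε₀.
E = 2k|λ_enc|/r = 2(8.99×10^9)(4.699×10^-5)/(0.144) = 5.87×10^6 N/C.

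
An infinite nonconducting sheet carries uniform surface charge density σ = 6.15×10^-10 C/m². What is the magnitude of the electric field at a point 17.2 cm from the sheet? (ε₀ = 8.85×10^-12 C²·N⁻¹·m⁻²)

|E| = 34.7 N/C

The symmetry is planar: E is normal to the sheet and the same magnitude on both sides. Take a pillbox straddling the sheet with end-cap area A.
Flux Φ = 2EA and Q_enc = σA, so 2EA = σA/ε₀ ⇒ E = |σ|/(2ε₀), independent of distance.
E = |σ|/(2ε₀) = (6.15×10^-10)/(2·8.85×10^-12) = 34.7 N/C.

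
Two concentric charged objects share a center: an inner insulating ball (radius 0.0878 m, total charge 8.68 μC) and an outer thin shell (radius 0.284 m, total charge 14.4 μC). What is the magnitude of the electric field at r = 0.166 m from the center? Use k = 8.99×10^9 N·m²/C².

Symmetry ⇒ E = E(r) r̂. Gaussian sphere of radius r = 0.166 m (between the bodies, 0.0878 m < r < 0.284 m).
Only the inner charge is enclosed; the outer shell contributes nothing inside itself. Q_enc = 8.68 μC = 8.68×10^-6 C.
Since E is radial and uniform over the Gaussian sphere, Φ = E·4πr² = Q_enc/ε₀.
E = k|Q_enc|/r² = (8.99×10^9)(8.68×10^-6)/(0.166)² = 2.83e6 N/C.

|E| = 2.83×10^6 N/C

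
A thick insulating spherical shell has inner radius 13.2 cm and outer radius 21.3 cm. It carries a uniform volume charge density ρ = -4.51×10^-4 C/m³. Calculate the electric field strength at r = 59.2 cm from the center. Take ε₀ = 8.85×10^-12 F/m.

E ≈ 3.57×10^5 V/m

Symmetry ⇒ E = E(r) r̂. Gaussian sphere of radius r = 59.2 cm (r > 21.3 cm, enclosing the whole shell).
Q_enc = ρ·(4π/3)(b³ − a³) = (-4.51×10^-4)·(4π/3)·((0.213)³ − (0.132)³) = -1.391×10^-5 C.
By Gauss's law, ∮E·dA = E·4πr² = Q_enc/ε₀.
E = |Q_enc|/(4πε₀r²) = (1.391×10^-5)/(4π·8.85×10^-12·(0.592)²) = 3.57e5 N/C.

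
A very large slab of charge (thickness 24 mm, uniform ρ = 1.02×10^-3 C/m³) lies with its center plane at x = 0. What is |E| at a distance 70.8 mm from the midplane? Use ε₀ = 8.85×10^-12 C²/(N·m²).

|E| ≈ 1.38×10^6 N/C

The point |x| = 70.8 mm lies outside the slab (half-thickness 0.012 m). A symmetric pillbox spanning the full slab encloses Q_enc = ρ·d·A.
Flux = 2EA ⇒ E = |ρ|d/(2ε₀), independent of distance outside.
E = (1.02e-3)(0.024)/(2·8.85×10^-12) = 1.38×10^6 N/C.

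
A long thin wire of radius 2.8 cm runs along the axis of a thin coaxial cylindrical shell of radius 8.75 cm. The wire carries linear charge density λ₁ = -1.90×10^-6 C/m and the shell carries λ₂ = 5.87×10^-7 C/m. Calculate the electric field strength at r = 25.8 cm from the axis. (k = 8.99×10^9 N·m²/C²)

By cylindrical symmetry E is radial; use a coaxial Gaussian cylinder of radius 25.8 cm and length L (r > 8.75 cm, enclosing both).
λ_enc = λ₁ + λ₂ = (-1.90×10^-6) + (5.87×10^-7) = -1.313×10^-6 C/m.
Applying ∮E·dA = Q_enc/ε₀ with the end caps contributing no flux:
E = 2k|λ_enc|/r = 2(8.99×10^9)(1.313e-6)/(0.258) = 9.15e4 N/C.

E = 9.15×10^4 N/C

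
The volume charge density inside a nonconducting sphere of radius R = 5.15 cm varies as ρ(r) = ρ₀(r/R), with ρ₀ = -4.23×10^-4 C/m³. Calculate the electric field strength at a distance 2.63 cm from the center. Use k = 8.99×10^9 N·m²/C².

Symmetry ⇒ E = E(r) r̂. Gaussian sphere of radius r = 2.63 cm (r < R).
Q_enc = ∫₀^r ρ(r')·4πr'² dr' = (4πρ₀/R) ∫₀^r r'^3 dr' = 4πρ₀ r^4/(4·R) = -1.235×10^-8 C.
Gauss's law: E·4πr² = Q_enc/ε₀.
E = k|Q_enc|/r² = (8.99×10^9)(1.235×10^-8)/(0.0263)² = 1.60×10^5 N/C.

E = 1.60×10^5 V/m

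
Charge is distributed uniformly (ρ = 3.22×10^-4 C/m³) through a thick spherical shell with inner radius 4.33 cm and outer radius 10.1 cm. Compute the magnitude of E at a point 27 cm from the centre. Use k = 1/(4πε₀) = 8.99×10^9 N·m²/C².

|E| = 1.58×10^5 V/m

Symmetry ⇒ E = E(r) r̂. Gaussian sphere of radius r = 27 cm (r > 10.1 cm, enclosing the whole shell).
Q_enc = ρ·(4π/3)(b³ − a³) = (3.22e-4)·(4π/3)·((0.101)³ − (0.0433)³) = 1.28×10^-6 C.
Since E is radial and uniform over the Gaussian sphere, Φ = E·4πr² = Q_enc/ε₀.
E = k|Q_enc|/r² = (8.99×10^9)(1.28e-6)/(0.27)² = 1.58e5 N/C.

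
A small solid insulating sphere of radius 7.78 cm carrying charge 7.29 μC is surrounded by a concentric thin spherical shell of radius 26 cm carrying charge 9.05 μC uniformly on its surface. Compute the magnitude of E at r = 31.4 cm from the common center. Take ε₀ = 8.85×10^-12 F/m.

E ≈ 1.49×10^6 N/C

By spherical symmetry E is radial; choose a Gaussian sphere of radius r = 31.4 cm (r > 26 cm, enclosing both).
Q_enc = (7.29 μC) + (9.05 μC) = 1.634×10^-5 C.
By Gauss's law, ∮E·dA = E·4πr² = Q_enc/ε₀.
E = |Q_enc|/(4πε₀r²) = (1.634×10^-5)/(4π·8.85×10^-12·(0.314)²) = 1.49×10^6 N/C.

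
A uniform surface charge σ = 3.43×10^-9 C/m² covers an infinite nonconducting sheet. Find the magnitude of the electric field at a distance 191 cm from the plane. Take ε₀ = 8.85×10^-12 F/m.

Choose a cylindrical pillbox piercing the sheet, end faces (area A) parallel to it.
Only the two end caps contribute flux: Φ = 2EA. With Q_enc = σA, Gauss's law gives E = |σ|/(2ε₀).
E = |σ|/(2ε₀) = (3.43×10^-9)/(2·8.85×10^-12) = 194 N/C.

E ≈ 194 N/C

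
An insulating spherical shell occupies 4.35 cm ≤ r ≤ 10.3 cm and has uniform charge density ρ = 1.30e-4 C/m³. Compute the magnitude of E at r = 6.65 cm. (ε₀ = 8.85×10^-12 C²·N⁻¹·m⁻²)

2.34e5 N/C

Symmetry ⇒ E = E(r) r̂. Gaussian sphere of radius r = 6.65 cm (within the shell material, 4.35 cm < r < 10.3 cm).
Enclosed charge is the volume from a to r: Q_enc = (4π/3)ρ(r³ − a³) = 1.153×10^-7 C.
Since E is radial and uniform over the Gaussian sphere, Φ = E·4πr² = Q_enc/ε₀.
E = |Q_enc|/(4πε₀r²) = (1.153×10^-7)/(4π·8.85×10^-12·(0.0665)²) = 2.34e5 N/C.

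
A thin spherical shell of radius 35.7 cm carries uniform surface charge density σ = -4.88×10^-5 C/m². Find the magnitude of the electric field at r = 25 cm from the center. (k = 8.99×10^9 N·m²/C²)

E = 0

Use a concentric Gaussian sphere at r = 25 cm (inside the shell, r < 35.7 cm).
No charge lies within this surface, so Q_enc = 0 and Gauss's law gives E·4πr² = 0 ⇒ E = 0.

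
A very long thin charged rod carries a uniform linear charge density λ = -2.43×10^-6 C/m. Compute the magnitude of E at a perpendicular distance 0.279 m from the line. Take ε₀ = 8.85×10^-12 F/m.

Take a coaxial cylindrical Gaussian surface of radius r = 0.279 m and length L.
Q_enc = λL, so λ_enc = -2.43×10^-6 C/m.
Since E is radial and uniform over the curved surface, Φ = E·2πrL = Q_enc/ε₀ = λ_enc L/ε₀.
E = |λ_enc|/(2πε₀r) = (2.43×10^-6)/(2π·8.85×10^-12·0.279) = 1.57×10^5 N/C.

1.57×10^5 N/C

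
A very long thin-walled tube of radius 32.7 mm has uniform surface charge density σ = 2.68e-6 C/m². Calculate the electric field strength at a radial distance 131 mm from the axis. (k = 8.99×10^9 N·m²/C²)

Coaxial Gaussian cylinder, radius r = 131 mm, length L (r > 32.7 mm).
The whole shell is enclosed: λ_enc = σ·2πR = (2.68×10^-6)·2π·(0.0327) = 5.506×10^-7 C/m.
Gauss's law: E·2πrL = λ_enc L/ε₀.
E = 2k|λ_enc|/r = 2(8.99×10^9)(5.506×10^-7)/(0.131) = 7.56e4 N/C.

7.56×10^4 N/C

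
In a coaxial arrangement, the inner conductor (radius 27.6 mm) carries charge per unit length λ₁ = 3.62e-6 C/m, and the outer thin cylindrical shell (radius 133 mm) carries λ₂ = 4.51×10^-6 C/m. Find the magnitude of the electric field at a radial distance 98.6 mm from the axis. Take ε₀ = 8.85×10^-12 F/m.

Choose a coaxial cylinder of radius r = 98.6 mm (arbitrary length L) as the Gaussian surface (between the conductors, 27.6 mm < r < 133 mm).
The shell at 133 mm lies outside the Gaussian surface, so λ_enc = λ₁ = 3.62×10^-6 C/m.
Since E is radial and uniform over the curved surface, Φ = E·2πrL = Q_enc/ε₀ = λ_enc L/ε₀.
E = |λ_enc|/(2πε₀r) = (3.62×10^-6)/(2π·8.85×10^-12·0.0986) = 6.60e5 N/C.

|E| = 6.60e5 V/m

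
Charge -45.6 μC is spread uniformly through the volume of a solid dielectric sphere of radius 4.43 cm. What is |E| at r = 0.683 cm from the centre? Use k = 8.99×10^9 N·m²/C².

|E| = 3.22×10^7 N/C

Use a concentric Gaussian sphere at r = 0.683 cm (r < R).
Only the charge within r is enclosed: Q_enc = Q·(r/R)³ = (-45.6 μC)·(0.683 cm/4.43 cm)³ = -1.671×10^-7 C.
Since E is radial and uniform over the Gaussian sphere, Φ = E·4πr² = Q_enc/ε₀.
E = k|Q_enc|/r² = (8.99×10^9)(1.671×10^-7)/(0.00683)² = 3.22×10^7 N/C.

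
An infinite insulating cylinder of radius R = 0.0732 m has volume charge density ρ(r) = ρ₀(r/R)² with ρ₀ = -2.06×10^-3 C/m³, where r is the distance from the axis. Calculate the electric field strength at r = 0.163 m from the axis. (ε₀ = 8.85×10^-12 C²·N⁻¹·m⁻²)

|E| ≈ 1.91×10^6 N/C

Take a coaxial cylindrical Gaussian surface of radius r = 0.163 m and length L (r > R, full charge per length enclosed).
λ_enc = 2π ∫₀^R ρ₀(r'/R)^2 r' dr' = 2πρ₀R²/4 = -1.734e-5 C/m.
Gauss's law: E·2πrL = λ_enc L/ε₀.
E = |λ_enc|/(2πε₀r) = (1.734e-5)/(2π·8.85×10^-12·0.163) = 1.91e6 N/C.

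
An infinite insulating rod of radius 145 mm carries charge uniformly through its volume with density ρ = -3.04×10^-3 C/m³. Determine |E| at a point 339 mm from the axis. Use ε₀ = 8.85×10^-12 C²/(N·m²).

Coaxial Gaussian cylinder, radius r = 339 mm, length L (r > 145 mm, full cross-section enclosed).
λ_enc = ρ·πR² = (-3.04×10^-3)π(0.145)² = -2.008×10^-4 C/m.
Gauss's law: E·2πrL = λ_enc L/ε₀.
E = |λ_enc|/(2πε₀r) = (2.008e-4)/(2π·8.85×10^-12·0.339) = 1.07×10^7 N/C.

E = 1.07×10^7 N/C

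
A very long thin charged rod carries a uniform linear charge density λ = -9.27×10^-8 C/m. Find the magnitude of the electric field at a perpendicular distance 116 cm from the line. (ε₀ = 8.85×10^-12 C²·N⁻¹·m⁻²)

Choose a coaxial cylinder of radius r = 116 cm (arbitrary length L) as the Gaussian surface.
Q_enc = λL, so λ_enc = -9.27e-8 C/m.
Gauss's law: E·2πrL = λ_enc L/ε₀.
E = |λ_enc|/(2πε₀r) = (9.27×10^-8)/(2π·8.85×10^-12·1.16) = 1.44×10^3 N/C.

|E| ≈ 1.44×10^3 N/C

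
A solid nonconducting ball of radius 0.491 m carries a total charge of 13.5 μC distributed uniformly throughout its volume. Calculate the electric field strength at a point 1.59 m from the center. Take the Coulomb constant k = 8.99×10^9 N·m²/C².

4.80×10^4 N/C

Take a concentric spherical Gaussian surface of radius r = 1.59 m (r > R, so the entire charge is enclosed).
Q_enc = 13.5 μC = 1.35e-5 C.
Applying ∮E·dA = Q_enc/ε₀ with Φ = E(4πr²):
E = k|Q_enc|/r² = (8.99×10^9)(1.35×10^-5)/(1.59)² = 4.80×10^4 N/C.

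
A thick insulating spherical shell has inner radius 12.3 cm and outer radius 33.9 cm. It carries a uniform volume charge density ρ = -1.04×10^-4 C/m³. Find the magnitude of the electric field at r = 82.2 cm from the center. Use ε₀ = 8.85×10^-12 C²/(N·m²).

E = 2.15e5 N/C

By spherical symmetry E is radial; choose a Gaussian sphere of radius r = 82.2 cm (r > 33.9 cm, enclosing the whole shell).
Q_enc = ρ·(4π/3)(b³ − a³) = (-1.04×10^-4)·(4π/3)·((0.339)³ − (0.123)³) = -1.616×10^-5 C.
Since E is radial and uniform over the Gaussian sphere, Φ = E·4πr² = Q_enc/ε₀.
E = |Q_enc|/(4πε₀r²) = (1.616×10^-5)/(4π·8.85×10^-12·(0.822)²) = 2.15e5 N/C.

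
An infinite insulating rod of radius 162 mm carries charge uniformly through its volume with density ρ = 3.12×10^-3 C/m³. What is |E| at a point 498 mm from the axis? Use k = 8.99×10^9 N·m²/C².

Choose a coaxial cylinder of radius r = 498 mm (arbitrary length L) as the Gaussian surface (r > 162 mm, full cross-section enclosed).
λ_enc = ρ·πR² = (3.12×10^-3)π(0.162)² = 2.572×10^-4 C/m.
Since E is radial and uniform over the curved surface, Φ = E·2πrL = Q_enc/ε₀ = λ_enc L/ε₀.
E = 2k|λ_enc|/r = 2(8.99×10^9)(2.572×10^-4)/(0.498) = 9.29×10^6 N/C.

|E| ≈ 9.29×10^6 N/C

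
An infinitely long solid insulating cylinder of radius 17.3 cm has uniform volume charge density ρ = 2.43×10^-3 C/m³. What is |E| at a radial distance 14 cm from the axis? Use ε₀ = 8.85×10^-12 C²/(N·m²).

|E| = 1.92×10^7 N/C

By cylindrical symmetry E is radial; use a coaxial Gaussian cylinder of radius 14 cm and length L (r < R).
Enclosed charge per unit length: λ_enc = ρ·πr² = (2.43e-3)π(0.14)² = 1.496×10^-4 C/m.
Gauss's law: E·2πrL = λ_enc L/ε₀.
E = |λ_enc|/(2πε₀r) = (1.496×10^-4)/(2π·8.85×10^-12·0.14) = 1.92×10^7 N/C.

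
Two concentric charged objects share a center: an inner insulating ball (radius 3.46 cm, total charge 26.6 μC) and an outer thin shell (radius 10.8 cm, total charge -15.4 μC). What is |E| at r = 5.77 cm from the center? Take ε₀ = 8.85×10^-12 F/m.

E ≈ 7.18e7 N/C

Symmetry ⇒ E = E(r) r̂. Gaussian sphere of radius r = 5.77 cm (between the bodies, 3.46 cm < r < 10.8 cm).
Only the inner charge is enclosed; the outer shell contributes nothing inside itself. Q_enc = 26.6 μC = 2.66×10^-5 C.
Applying ∮E·dA = Q_enc/ε₀ with Φ = E(4πr²):
E = |Q_enc|/(4πε₀r²) = (2.66×10^-5)/(4π·8.85×10^-12·(0.0577)²) = 7.18×10^7 N/C.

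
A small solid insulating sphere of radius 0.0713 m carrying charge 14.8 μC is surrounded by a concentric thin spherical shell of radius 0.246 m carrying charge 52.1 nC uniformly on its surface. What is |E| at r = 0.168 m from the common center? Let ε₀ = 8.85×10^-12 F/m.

4.72×10^6 N/C

By spherical symmetry E is radial; choose a Gaussian sphere of radius r = 0.168 m (between the bodies, 0.0713 m < r < 0.246 m).
The shell at 0.246 m lies outside the Gaussian surface, so Q_enc = 14.8 μC = 1.48×10^-5 C.
By Gauss's law, ∮E·dA = E·4πr² = Q_enc/ε₀.
E = |Q_enc|/(4πε₀r²) = (1.48×10^-5)/(4π·8.85×10^-12·(0.168)²) = 4.72×10^6 N/C.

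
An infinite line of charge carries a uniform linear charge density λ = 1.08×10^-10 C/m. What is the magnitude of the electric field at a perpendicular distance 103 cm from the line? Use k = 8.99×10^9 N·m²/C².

By cylindrical symmetry E is radial; use a coaxial Gaussian cylinder of radius 103 cm and length L.
Q_enc = λL, so λ_enc = 1.08×10^-10 C/m.
Since E is radial and uniform over the curved surface, Φ = E·2πrL = Q_enc/ε₀ = λ_enc L/ε₀.
E = 2k|λ_enc|/r = 2(8.99×10^9)(1.08×10^-10)/(1.03) = 1.89 N/C.

|E| ≈ 1.89 N/C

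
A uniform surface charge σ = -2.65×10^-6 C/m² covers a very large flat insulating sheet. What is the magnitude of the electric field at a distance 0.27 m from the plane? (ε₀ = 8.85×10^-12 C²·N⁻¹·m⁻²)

By planar symmetry E is perpendicular to the sheet and uniform; use a Gaussian pillbox with flat faces of area A on each side of the sheet.
Flux Φ = 2EA and Q_enc = σA, so 2EA = σA/ε₀ ⇒ E = |σ|/(2ε₀), independent of distance.
E = |σ|/(2ε₀) = (2.65×10^-6)/(2·8.85×10^-12) = 1.50e5 N/C.

E = 1.50×10^5 N/C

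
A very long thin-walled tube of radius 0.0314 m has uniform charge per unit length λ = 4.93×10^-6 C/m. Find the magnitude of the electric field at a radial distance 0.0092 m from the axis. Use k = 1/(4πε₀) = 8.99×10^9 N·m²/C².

E = 0 (no enclosed charge)

By cylindrical symmetry E is radial; use a coaxial Gaussian cylinder of radius 0.0092 m and length L (r < 0.0314 m, inside the shell).
All the surface charge lies outside this cylinder: Q_enc = 0, hence E = 0.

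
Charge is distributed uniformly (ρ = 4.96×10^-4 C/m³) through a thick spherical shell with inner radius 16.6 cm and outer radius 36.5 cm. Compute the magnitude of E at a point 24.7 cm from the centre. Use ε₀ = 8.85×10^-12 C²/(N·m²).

By spherical symmetry E is radial; choose a Gaussian sphere of radius r = 24.7 cm (within the shell material, 16.6 cm < r < 36.5 cm).
Only the shell between 16.6 cm and r is enclosed: Q_enc = ρ·(4π/3)(r³ − a³) = (4.96×10^-4)·(4π/3)·((0.247)³ − (0.166)³) = 2.18×10^-5 C.
By Gauss's law, ∮E·dA = E·4πr² = Q_enc/ε₀.
E = |Q_enc|/(4πε₀r²) = (2.18×10^-5)/(4π·8.85×10^-12·(0.247)²) = 3.21e6 N/C.

E ≈ 3.21×10^6 N/C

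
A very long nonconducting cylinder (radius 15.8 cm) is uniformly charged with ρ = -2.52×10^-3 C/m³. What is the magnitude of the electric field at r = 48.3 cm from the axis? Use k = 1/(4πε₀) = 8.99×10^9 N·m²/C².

E = 7.36e6 V/m

Coaxial Gaussian cylinder, radius r = 48.3 cm, length L (r > 15.8 cm, full cross-section enclosed).
λ_enc = ρ·πR² = (-2.52×10^-3)π(0.158)² = -1.976e-4 C/m.
By Gauss's law (flux through the curved wall only), E·2πrL = λ_enc L/ε₀.
E = 2k|λ_enc|/r = 2(8.99×10^9)(1.976×10^-4)/(0.483) = 7.36×10^6 N/C.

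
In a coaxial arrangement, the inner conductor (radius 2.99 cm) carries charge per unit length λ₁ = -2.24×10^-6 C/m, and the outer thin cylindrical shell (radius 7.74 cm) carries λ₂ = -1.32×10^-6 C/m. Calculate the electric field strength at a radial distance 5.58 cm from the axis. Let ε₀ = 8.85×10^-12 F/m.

Choose a coaxial cylinder of radius r = 5.58 cm (arbitrary length L) as the Gaussian surface (between the conductors, 2.99 cm < r < 7.74 cm).
Only the inner wire is enclosed; the outer shell contributes nothing inside itself. λ_enc = λ₁ = -2.24×10^-6 C/m.
Gauss's law: E·2πrL = λ_enc L/ε₀.
E = |λ_enc|/(2πε₀r) = (2.24e-6)/(2π·8.85×10^-12·0.0558) = 7.22×10^5 N/C.

|E| ≈ 7.22×10^5 N/C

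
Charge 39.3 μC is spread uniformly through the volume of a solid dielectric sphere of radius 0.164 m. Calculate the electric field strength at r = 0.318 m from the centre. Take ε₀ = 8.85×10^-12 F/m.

3.49×10^6 V/m

By spherical symmetry E is radial; choose a Gaussian sphere of radius r = 0.318 m (r > R, so the entire charge is enclosed).
Q_enc = 39.3 μC = 3.93e-5 C.
Gauss's law: E·4πr² = Q_enc/ε₀.
E = |Q_enc|/(4πε₀r²) = (3.93×10^-5)/(4π·8.85×10^-12·(0.318)²) = 3.49×10^6 N/C.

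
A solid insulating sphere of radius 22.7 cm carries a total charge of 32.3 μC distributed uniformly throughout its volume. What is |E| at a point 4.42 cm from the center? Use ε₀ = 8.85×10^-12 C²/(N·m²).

1.10e6 N/C

By spherical symmetry E is radial; choose a Gaussian sphere of radius r = 4.42 cm (r < R).
For a uniform sphere the enclosed fraction is (r/R)³, so Q_enc = (32.3 μC)(0.0442/0.227)³ = 2.384×10^-7 C.
Gauss's law: E·4πr² = Q_enc/ε₀.
E = |Q_enc|/(4πε₀r²) = (2.384e-7)/(4π·8.85×10^-12·(0.0442)²) = 1.10e6 N/C.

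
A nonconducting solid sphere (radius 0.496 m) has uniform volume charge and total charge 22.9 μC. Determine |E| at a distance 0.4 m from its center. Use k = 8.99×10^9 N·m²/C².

|E| ≈ 6.75×10^5 V/m

Use a concentric Gaussian sphere at r = 0.4 m (r < R).
Only the charge within r is enclosed: Q_enc = Q·(r/R)³ = (22.9 μC)·(0.4 m/0.496 m)³ = 1.201×10^-5 C.
Since E is radial and uniform over the Gaussian sphere, Φ = E·4πr² = Q_enc/ε₀.
E = k|Q_enc|/r² = (8.99×10^9)(1.201×10^-5)/(0.4)² = 6.75e5 N/C.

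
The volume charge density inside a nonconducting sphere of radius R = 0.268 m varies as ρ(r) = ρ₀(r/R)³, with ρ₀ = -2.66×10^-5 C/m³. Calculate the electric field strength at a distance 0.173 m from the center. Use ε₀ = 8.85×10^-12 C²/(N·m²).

E = 2.33×10^4 V/m

Use a concentric Gaussian sphere at r = 0.173 m (r < R).
Integrate the density: Q_enc = 4π ∫₀^r ρ₀(r'/R)^3 r'² dr' = 4πρ₀ r^6/(6·R³) = -7.759e-8 C.
Since E is radial and uniform over the Gaussian sphere, Φ = E·4πr² = Q_enc/ε₀.
E = |Q_enc|/(4πε₀r²) = (7.759×10^-8)/(4π·8.85×10^-12·(0.173)²) = 2.33×10^4 N/C.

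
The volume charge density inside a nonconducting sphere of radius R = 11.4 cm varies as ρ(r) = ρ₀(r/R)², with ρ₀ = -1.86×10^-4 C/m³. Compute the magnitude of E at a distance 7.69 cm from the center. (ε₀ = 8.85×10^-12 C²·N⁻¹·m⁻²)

Use a concentric Gaussian sphere at r = 7.69 cm (r < R).
Integrate the density: Q_enc = 4π ∫₀^r ρ₀(r'/R)^2 r'² dr' = 4πρ₀ r^5/(5·R²) = -9.673×10^-8 C.
By Gauss's law, ∮E·dA = E·4πr² = Q_enc/ε₀.
E = |Q_enc|/(4πε₀r²) = (9.673e-8)/(4π·8.85×10^-12·(0.0769)²) = 1.47×10^5 N/C.

|E| = 1.47e5 V/m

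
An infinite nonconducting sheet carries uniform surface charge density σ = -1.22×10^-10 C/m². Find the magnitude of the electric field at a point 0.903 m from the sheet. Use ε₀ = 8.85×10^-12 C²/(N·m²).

E ≈ 6.89 V/m

By planar symmetry E is perpendicular to the sheet and uniform; use a Gaussian pillbox with flat faces of area A on each side of the sheet.
Flux Φ = 2EA and Q_enc = σA, so 2EA = σA/ε₀ ⇒ E = |σ|/(2ε₀), independent of distance.
E = |σ|/(2ε₀) = (1.22e-10)/(2·8.85×10^-12) = 6.89 N/C.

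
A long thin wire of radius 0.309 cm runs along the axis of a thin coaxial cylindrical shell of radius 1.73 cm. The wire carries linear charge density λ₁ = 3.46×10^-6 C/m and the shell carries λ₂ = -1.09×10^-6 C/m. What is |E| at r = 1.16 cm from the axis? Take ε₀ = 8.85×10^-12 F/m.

Coaxial Gaussian cylinder, radius r = 1.16 cm, length L (between the conductors, 0.309 cm < r < 1.73 cm).
Only the inner wire is enclosed; the outer shell contributes nothing inside itself. λ_enc = λ₁ = 3.46×10^-6 C/m.
Since E is radial and uniform over the curved surface, Φ = E·2πrL = Q_enc/ε₀ = λ_enc L/ε₀.
E = |λ_enc|/(2πε₀r) = (3.46×10^-6)/(2π·8.85×10^-12·0.0116) = 5.36×10^6 N/C.

E = 5.36×10^6 N/C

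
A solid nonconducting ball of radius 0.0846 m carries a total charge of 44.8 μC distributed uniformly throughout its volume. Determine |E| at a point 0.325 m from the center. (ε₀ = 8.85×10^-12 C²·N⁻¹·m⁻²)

|E| ≈ 3.81×10^6 N/C

By spherical symmetry E is radial; choose a Gaussian sphere of radius r = 0.325 m (r > R, so the entire charge is enclosed).
Q_enc = 44.8 μC = 4.48×10^-5 C.
Gauss's law: E·4πr² = Q_enc/ε₀.
E = |Q_enc|/(4πε₀r²) = (4.48e-5)/(4π·8.85×10^-12·(0.325)²) = 3.81e6 N/C.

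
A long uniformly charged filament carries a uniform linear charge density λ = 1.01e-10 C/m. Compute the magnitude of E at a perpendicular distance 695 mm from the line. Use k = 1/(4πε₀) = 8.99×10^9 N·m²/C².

E = 2.61 N/C

Coaxial Gaussian cylinder, radius r = 695 mm, length L.
Q_enc = λL, so λ_enc = 1.01×10^-10 C/m.
Gauss's law: E·2πrL = λ_enc L/ε₀.
E = 2k|λ_enc|/r = 2(8.99×10^9)(1.01×10^-10)/(0.695) = 2.61 N/C.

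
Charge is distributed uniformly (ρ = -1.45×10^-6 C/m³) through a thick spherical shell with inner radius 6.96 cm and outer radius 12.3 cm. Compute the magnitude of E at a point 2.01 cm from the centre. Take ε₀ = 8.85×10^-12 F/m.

Use a concentric Gaussian sphere at r = 2.01 cm (r < 6.96 cm, inside the empty cavity).
No charge is enclosed, so by Gauss's law E·4πr² = 0 ⇒ E = 0.

|E| = 0 V/m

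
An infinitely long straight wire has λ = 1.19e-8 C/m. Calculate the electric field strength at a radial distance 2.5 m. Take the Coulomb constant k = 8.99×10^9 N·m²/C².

E ≈ 85.6 N/C

Take a coaxial cylindrical Gaussian surface of radius r = 2.5 m and length L.
Q_enc = λL, so λ_enc = 1.19×10^-8 C/m.
Applying ∮E·dA = Q_enc/ε₀ with the end caps contributing no flux:
E = 2k|λ_enc|/r = 2(8.99×10^9)(1.19×10^-8)/(2.5) = 85.6 N/C.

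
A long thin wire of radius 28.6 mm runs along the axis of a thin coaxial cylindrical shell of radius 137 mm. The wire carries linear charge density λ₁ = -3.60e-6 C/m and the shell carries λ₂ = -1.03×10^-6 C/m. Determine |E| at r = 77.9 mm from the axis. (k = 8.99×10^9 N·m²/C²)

|E| = 8.31×10^5 N/C

Coaxial Gaussian cylinder, radius r = 77.9 mm, length L (between the conductors, 28.6 mm < r < 137 mm).
Only the inner wire is enclosed; the outer shell contributes nothing inside itself. λ_enc = λ₁ = -3.60e-6 C/m.
Applying ∮E·dA = Q_enc/ε₀ with the end caps contributing no flux:
E = 2k|λ_enc|/r = 2(8.99×10^9)(3.60×10^-6)/(0.0779) = 8.31×10^5 N/C.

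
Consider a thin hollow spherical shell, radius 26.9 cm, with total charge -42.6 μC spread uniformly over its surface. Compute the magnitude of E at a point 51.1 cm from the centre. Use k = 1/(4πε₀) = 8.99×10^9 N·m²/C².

Use a concentric Gaussian sphere at r = 51.1 cm (r > 26.9 cm).
The entire shell is enclosed: Q_enc = -4.26×10^-5 C.
Applying ∮E·dA = Q_enc/ε₀ with Φ = E(4πr²):
E = k|Q_enc|/r² = (8.99×10^9)(4.26e-5)/(0.511)² = 1.47×10^6 N/C.

1.47×10^6 N/C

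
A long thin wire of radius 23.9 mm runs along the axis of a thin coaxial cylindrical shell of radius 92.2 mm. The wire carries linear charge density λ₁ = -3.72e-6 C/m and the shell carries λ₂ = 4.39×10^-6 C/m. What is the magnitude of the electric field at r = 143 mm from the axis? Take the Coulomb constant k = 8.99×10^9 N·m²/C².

Take a coaxial cylindrical Gaussian surface of radius r = 143 mm and length L (r > 92.2 mm, enclosing both).
λ_enc = λ₁ + λ₂ = (-3.72e-6) + (4.39×10^-6) = 6.70×10^-7 C/m.
Since E is radial and uniform over the curved surface, Φ = E·2πrL = Q_enc/ε₀ = λ_enc L/ε₀.
E = 2k|λ_enc|/r = 2(8.99×10^9)(6.70×10^-7)/(0.143) = 8.42×10^4 N/C.

E = 8.42×10^4 V/m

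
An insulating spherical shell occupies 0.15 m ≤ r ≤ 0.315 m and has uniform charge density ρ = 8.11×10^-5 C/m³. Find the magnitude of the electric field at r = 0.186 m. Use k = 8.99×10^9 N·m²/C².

2.70×10^5 N/C

By spherical symmetry E is radial; choose a Gaussian sphere of radius r = 0.186 m (within the shell material, 0.15 m < r < 0.315 m).
Only the shell between 0.15 m and r is enclosed: Q_enc = ρ·(4π/3)(r³ − a³) = (8.11×10^-5)·(4π/3)·((0.186)³ − (0.15)³) = 1.039e-6 C.
By Gauss's law, ∮E·dA = E·4πr² = Q_enc/ε₀.
E = k|Q_enc|/r² = (8.99×10^9)(1.039e-6)/(0.186)² = 2.70×10^5 N/C.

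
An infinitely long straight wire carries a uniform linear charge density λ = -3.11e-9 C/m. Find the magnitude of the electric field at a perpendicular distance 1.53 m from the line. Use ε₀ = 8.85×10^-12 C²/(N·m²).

Take a coaxial cylindrical Gaussian surface of radius r = 1.53 m and length L.
Q_enc = λL, so λ_enc = -3.11×10^-9 C/m.
Applying ∮E·dA = Q_enc/ε₀ with the end caps contributing no flux:
E = |λ_enc|/(2πε₀r) = (3.11×10^-9)/(2π·8.85×10^-12·1.53) = 36.6 N/C.

E = 36.6 N/C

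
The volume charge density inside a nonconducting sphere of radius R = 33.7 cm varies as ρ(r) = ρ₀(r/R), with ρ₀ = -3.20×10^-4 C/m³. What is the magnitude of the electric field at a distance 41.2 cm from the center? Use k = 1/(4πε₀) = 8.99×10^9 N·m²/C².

Take a concentric spherical Gaussian surface of radius r = 41.2 cm (r > R, all charge enclosed).
Q_enc = 4π ∫₀^R ρ₀(r'/R)^1 r'² dr' = 4πρ₀R³/4 = -3.848e-5 C.
Applying ∮E·dA = Q_enc/ε₀ with Φ = E(4πr²):
E = k|Q_enc|/r² = (8.99×10^9)(3.848×10^-5)/(0.412)² = 2.04×10^6 N/C.

|E| ≈ 2.04×10^6 N/C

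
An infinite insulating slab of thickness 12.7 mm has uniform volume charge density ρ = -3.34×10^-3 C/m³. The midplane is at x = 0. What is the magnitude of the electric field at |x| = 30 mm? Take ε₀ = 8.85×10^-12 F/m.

|E| ≈ 2.40e6 N/C

The point |x| = 30 mm lies outside the slab (half-thickness 0.00635 m). A symmetric pillbox spanning the full slab encloses Q_enc = ρ·d·A.
Flux = 2EA ⇒ E = |ρ|d/(2ε₀), independent of distance outside.
E = (3.34e-3)(0.0127)/(2·8.85×10^-12) = 2.40×10^6 N/C.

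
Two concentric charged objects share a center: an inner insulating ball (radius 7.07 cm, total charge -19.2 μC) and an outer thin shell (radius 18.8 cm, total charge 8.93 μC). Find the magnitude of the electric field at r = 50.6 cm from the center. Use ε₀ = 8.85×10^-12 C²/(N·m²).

E ≈ 3.61×10^5 N/C

By spherical symmetry E is radial; choose a Gaussian sphere of radius r = 50.6 cm (r > 18.8 cm, enclosing both).
Q_enc = (-19.2 μC) + (8.93 μC) = -1.027×10^-5 C.
Applying ∮E·dA = Q_enc/ε₀ with Φ = E(4πr²):
E = |Q_enc|/(4πε₀r²) = (1.027×10^-5)/(4π·8.85×10^-12·(0.506)²) = 3.61e5 N/C.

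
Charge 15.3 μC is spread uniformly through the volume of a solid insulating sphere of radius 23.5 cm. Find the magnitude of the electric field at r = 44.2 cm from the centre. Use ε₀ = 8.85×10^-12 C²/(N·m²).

Take a concentric spherical Gaussian surface of radius r = 44.2 cm (r > R, so the entire charge is enclosed).
Q_enc = 15.3 μC = 1.53e-5 C.
By Gauss's law, ∮E·dA = E·4πr² = Q_enc/ε₀.
E = |Q_enc|/(4πε₀r²) = (1.53×10^-5)/(4π·8.85×10^-12·(0.442)²) = 7.04×10^5 N/C.

E ≈ 7.04×10^5 N/C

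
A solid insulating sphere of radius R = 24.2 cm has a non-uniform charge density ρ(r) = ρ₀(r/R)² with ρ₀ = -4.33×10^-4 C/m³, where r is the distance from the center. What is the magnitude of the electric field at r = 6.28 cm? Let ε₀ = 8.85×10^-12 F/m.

4.14×10^4 N/C

By spherical symmetry E is radial; choose a Gaussian sphere of radius r = 6.28 cm (r < R).
Integrate the density: Q_enc = 4π ∫₀^r ρ₀(r'/R)^2 r'² dr' = 4πρ₀ r^5/(5·R²) = -1.815×10^-8 C.
Applying ∮E·dA = Q_enc/ε₀ with Φ = E(4πr²):
E = |Q_enc|/(4πε₀r²) = (1.815e-8)/(4π·8.85×10^-12·(0.0628)²) = 4.14×10^4 N/C.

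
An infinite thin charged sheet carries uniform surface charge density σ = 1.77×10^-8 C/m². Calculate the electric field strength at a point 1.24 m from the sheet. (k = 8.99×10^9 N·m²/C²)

By planar symmetry E is perpendicular to the sheet and uniform; use a Gaussian pillbox with flat faces of area A on each side of the sheet.
Flux Φ = 2EA and Q_enc = σA, so 2EA = σA/ε₀ ⇒ E = |σ|/(2ε₀), independent of distance.
E = 2πk|σ| = 2π(8.99×10^9)(1.77×10^-8) = 1.00e3 N/C.

|E| = 1.00×10^3 N/C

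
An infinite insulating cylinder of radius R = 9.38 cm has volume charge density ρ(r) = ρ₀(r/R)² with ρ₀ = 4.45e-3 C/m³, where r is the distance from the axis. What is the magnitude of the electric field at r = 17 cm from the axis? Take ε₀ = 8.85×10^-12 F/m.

|E| ≈ 6.51×10^6 N/C

Choose a coaxial cylinder of radius r = 17 cm (arbitrary length L) as the Gaussian surface (r > R, full charge per length enclosed).
λ_enc = 2π ∫₀^R ρ₀(r'/R)^2 r' dr' = 2πρ₀R²/4 = 6.15×10^-5 C/m.
By Gauss's law (flux through the curved wall only), E·2πrL = λ_enc L/ε₀.
E = |λ_enc|/(2πε₀r) = (6.15e-5)/(2π·8.85×10^-12·0.17) = 6.51×10^6 N/C.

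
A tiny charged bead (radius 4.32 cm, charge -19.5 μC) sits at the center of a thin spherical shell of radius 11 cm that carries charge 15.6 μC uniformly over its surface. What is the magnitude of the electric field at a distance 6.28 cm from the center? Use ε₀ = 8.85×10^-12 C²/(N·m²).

4.45×10^7 N/C

Take a concentric spherical Gaussian surface of radius r = 6.28 cm (between the bodies, 4.32 cm < r < 11 cm).
Only the inner charge is enclosed; the outer shell contributes nothing inside itself. Q_enc = -19.5 μC = -1.95e-5 C.
Since E is radial and uniform over the Gaussian sphere, Φ = E·4πr² = Q_enc/ε₀.
E = |Q_enc|/(4πε₀r²) = (1.95×10^-5)/(4π·8.85×10^-12·(0.0628)²) = 4.45e7 N/C.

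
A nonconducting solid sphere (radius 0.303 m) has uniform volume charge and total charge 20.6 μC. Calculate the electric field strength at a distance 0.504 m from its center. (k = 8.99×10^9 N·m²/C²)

Use a concentric Gaussian sphere at r = 0.504 m (r > R, so the entire charge is enclosed).
Q_enc = 20.6 μC = 2.06×10^-5 C.
Gauss's law: E·4πr² = Q_enc/ε₀.
E = k|Q_enc|/r² = (8.99×10^9)(2.06e-5)/(0.504)² = 7.29e5 N/C.

E = 7.29×10^5 N/C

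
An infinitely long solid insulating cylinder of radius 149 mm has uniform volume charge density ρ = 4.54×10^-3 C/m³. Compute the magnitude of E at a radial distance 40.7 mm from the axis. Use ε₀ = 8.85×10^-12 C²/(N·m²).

|E| ≈ 1.04×10^7 V/m

Coaxial Gaussian cylinder, radius r = 40.7 mm, length L (r < R).
Enclosed charge per unit length: λ_enc = ρ·πr² = (4.54×10^-3)π(0.0407)² = 2.363e-5 C/m.
Gauss's law: E·2πrL = λ_enc L/ε₀.
E = |λ_enc|/(2πε₀r) = (2.363×10^-5)/(2π·8.85×10^-12·0.0407) = 1.04×10^7 N/C.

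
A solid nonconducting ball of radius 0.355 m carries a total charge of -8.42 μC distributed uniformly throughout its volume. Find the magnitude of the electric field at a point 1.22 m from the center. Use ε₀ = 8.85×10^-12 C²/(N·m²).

Take a concentric spherical Gaussian surface of radius r = 1.22 m (r > R, so the entire charge is enclosed).
Q_enc = -8.42 μC = -8.42×10^-6 C.
By Gauss's law, ∮E·dA = E·4πr² = Q_enc/ε₀.
E = |Q_enc|/(4πε₀r²) = (8.42e-6)/(4π·8.85×10^-12·(1.22)²) = 5.09e4 N/C.

E = 5.09×10^4 N/C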